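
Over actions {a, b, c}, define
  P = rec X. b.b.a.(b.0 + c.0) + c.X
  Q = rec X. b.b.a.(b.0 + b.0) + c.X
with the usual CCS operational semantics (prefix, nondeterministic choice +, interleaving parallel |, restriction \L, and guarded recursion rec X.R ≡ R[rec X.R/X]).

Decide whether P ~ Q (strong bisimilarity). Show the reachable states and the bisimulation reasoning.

P's transition system — 5 states:
  p0 = rec X. b.b.a.(b.0 + c.0) + c.X ⊢ ··b··> p1, ··c··> p0
  p1 = b.a.(b.0 + c.0) ⊢ ··b··> p2
  p2 = a.(b.0 + c.0) ⊢ ··a··> p3
  p3 = b.0 + c.0 ⊢ ··b··> p4, ··c··> p4
  p4 = 0 ⊢ (no moves)
Q's transition system — 5 states:
  q0 = rec X. b.b.a.(b.0 + b.0) + c.X ⊢ ··b··> q1, ··c··> q0
  q1 = b.a.(b.0 + b.0) ⊢ ··b··> q2
  q2 = a.(b.0 + b.0) ⊢ ··a··> q3
  q3 = b.0 + b.0 ⊢ ··b··> q4
  q4 = 0 ⊢ (no moves)
Bisimilarity quotient blocks:
  B0 = {p0}
  B1 = {p1}
  B2 = {p2}
  B3 = {p3}
  B4 = {p4, q4}
  B5 = {q0}
  B6 = {q1}
  B7 = {q2}
  B8 = {q3}
p0 ∈ B0, q0 ∈ B5 → different blocks

NO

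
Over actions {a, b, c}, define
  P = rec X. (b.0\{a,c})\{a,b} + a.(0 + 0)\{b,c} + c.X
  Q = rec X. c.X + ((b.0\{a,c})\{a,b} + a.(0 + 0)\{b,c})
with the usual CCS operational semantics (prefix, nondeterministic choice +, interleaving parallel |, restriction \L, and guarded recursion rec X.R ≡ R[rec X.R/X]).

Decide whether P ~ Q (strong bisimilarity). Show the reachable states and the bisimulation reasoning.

P's transition system — 2 states:
  u0 = rec X. (b.0\{a,c})\{a,b} + a.(0 + 0)\{b,c} + c.X → --a--▸ u1, --c--▸ u0
  u1 = (0 + 0)\{b,c} → (no moves)
Q's transition system — 2 states:
  v0 = rec X. c.X + ((b.0\{a,c})\{a,b} + a.(0 + 0)\{b,c}) → --a--▸ v1, --c--▸ v0
  v1 = (0 + 0)\{b,c} → (no moves)
Bisimilarity quotient blocks:
  B0 = {u0, v0}
  B1 = {u1, v1}
u0 ∈ B0, v0 ∈ B0 → same block

P ~ Q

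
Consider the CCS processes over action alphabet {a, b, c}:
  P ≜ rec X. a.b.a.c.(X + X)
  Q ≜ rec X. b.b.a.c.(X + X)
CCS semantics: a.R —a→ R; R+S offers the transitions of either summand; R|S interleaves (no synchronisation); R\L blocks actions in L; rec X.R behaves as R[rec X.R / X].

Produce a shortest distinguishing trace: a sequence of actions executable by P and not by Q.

P's transition system — 5 states:
  p0 = rec X. a.b.a.c.(X + X) ⊢ --a--▸ p1
  p1 = b.a.c.((rec X. a.b.a.c.(X + X)) + (rec X. a.b.a.c.(X + X))) ⊢ --b--▸ p2
  p2 = a.c.((rec X. a.b.a.c.(X + X)) + (rec X. a.b.a.c.(X + X))) ⊢ --a--▸ p3
  p3 = c.((rec X. a.b.a.c.(X + X)) + (rec X. a.b.a.c.(X + X))) ⊢ --c--▸ p4
  p4 = (rec X. a.b.a.c.(X + X)) + (rec X. a.b.a.c.(X + X)) ⊢ --a--▸ p1
Q's transition system — 5 states:
  q0 = rec X. b.b.a.c.(X + X) ⊢ --b--▸ q1
  q1 = b.a.c.((rec X. b.b.a.c.(X + X)) + (rec X. b.b.a.c.(X + X))) ⊢ --b--▸ q2
  q2 = a.c.((rec X. b.b.a.c.(X + X)) + (rec X. b.b.a.c.(X + X))) ⊢ --a--▸ q3
  q3 = c.((rec X. b.b.a.c.(X + X)) + (rec X. b.b.a.c.(X + X))) ⊢ --c--▸ q4
  q4 = (rec X. b.b.a.c.(X + X)) + (rec X. b.b.a.c.(X + X)) ⊢ --b--▸ q1
Executing a from P (initial set {p0}):
  after a @ step 1: {p1}
  ✓ P
Executing a from Q (initial set {q0}):
  after a @ step 1: no successor for Q

a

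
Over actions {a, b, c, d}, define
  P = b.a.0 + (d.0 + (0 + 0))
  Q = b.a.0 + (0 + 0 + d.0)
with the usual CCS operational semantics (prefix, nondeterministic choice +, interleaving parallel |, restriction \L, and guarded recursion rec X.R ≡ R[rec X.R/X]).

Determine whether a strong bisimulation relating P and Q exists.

bisimilar

P's transition system — 3 states:
  u0 = b.a.0 + (d.0 + (0 + 0)) → ··b··> u1, ··d··> u2
  u1 = a.0 → ··a··> u2
  u2 = 0 → ·
Q's transition system — 3 states:
  v0 = b.a.0 + (0 + 0 + d.0) → ··b··> v1, ··d··> v2
  v1 = a.0 → ··a··> v2
  v2 = 0 → ·
Bisimilarity quotient blocks:
  B0 = {u0, v0}
  B1 = {u1, v1}
  B2 = {u2, v2}
u0 ∈ B0, v0 ∈ B0 → same block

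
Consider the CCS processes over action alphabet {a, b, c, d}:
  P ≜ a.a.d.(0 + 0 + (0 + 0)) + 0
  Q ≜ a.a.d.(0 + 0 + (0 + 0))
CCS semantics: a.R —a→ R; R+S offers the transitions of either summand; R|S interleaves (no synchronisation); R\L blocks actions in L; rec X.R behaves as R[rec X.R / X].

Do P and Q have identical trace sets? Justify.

YES

LTS(P): 4 reachable states
  p0 = a.a.d.(0 + 0 + (0 + 0)) + 0 | ··a··> p1
  p1 = a.d.(0 + 0 + (0 + 0)) | ··a··> p2
  p2 = d.(0 + 0 + (0 + 0)) | ··d··> p3
  p3 = 0 + 0 + (0 + 0) | (no moves)
LTS(Q): 4 reachable states
  q0 = a.a.d.(0 + 0 + (0 + 0)) | ··a··> q1
  q1 = a.d.(0 + 0 + (0 + 0)) | ··a··> q2
  q2 = d.(0 + 0 + (0 + 0)) | ··d··> q3
  q3 = 0 + 0 + (0 + 0) | (no moves)
Bisimilarity quotient blocks:
  B0 = {p0, q0}
  B1 = {p1, q1}
  B2 = {p2, q2}
  B3 = {p3, q3}
p0 ∈ B0, q0 ∈ B0 → same block
Bisimilar ⇒ trace-equivalent.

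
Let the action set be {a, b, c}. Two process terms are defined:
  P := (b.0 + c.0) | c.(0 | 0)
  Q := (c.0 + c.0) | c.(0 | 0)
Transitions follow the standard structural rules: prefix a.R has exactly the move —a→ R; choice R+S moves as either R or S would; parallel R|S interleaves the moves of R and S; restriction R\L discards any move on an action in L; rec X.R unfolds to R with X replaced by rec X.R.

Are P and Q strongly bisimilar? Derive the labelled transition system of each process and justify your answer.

P ≁ Q

LTS(P): 4 reachable states
  u0 = (b.0 + c.0) | c.(0 | 0) → —b→ u1, —c→ u1, —c→ u2
  u1 = 0 | c.(0 | 0) → —c→ u3
  u2 = (b.0 + c.0) | (0 | 0) → —b→ u3, —c→ u3
  u3 = 0 | (0 | 0) → stopped
LTS(Q): 4 reachable states
  v0 = (c.0 + c.0) | c.(0 | 0) → —c→ v1, —c→ v2
  v1 = (c.0 + c.0) | (0 | 0) → —c→ v3
  v2 = 0 | c.(0 | 0) → —c→ v3
  v3 = 0 | (0 | 0) → stopped
Partition-refinement fixed point:
  B0 = {u0}
  B1 = {u2}
  B2 = {u3, v3}
  B3 = {u1, v1, v2}
  B4 = {v0}
u0 ∈ B0, v0 ∈ B4 → different blocks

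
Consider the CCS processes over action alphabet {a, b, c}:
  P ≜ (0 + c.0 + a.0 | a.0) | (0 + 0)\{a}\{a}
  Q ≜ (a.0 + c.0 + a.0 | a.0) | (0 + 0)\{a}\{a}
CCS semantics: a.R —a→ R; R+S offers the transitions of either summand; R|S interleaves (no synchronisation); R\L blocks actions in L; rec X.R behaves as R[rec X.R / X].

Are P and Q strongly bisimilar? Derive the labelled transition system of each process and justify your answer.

P ≁ Q

Reachable graph of P (5 states):
  u0 = (0 + c.0 + a.0 | a.0) | (0 + 0)\{a}\{a} ⊢ ··a··> u1, ··a··> u2, ··c··> u3
  u1 = 0 | a.0 | (0 + 0)\{a}\{a} ⊢ ··a··> u4
  u2 = a.0 | 0 | (0 + 0)\{a}\{a} ⊢ ··a··> u4
  u3 = 0 | (0 + 0)\{a}\{a} ⊢ (no moves)
  u4 = 0 | 0 | (0 + 0)\{a}\{a} ⊢ (no moves)
Reachable graph of Q (5 states):
  v0 = (a.0 + c.0 + a.0 | a.0) | (0 + 0)\{a}\{a} ⊢ ··a··> v1, ··a··> v2, ··a··> v3, ··c··> v1
  v1 = 0 | (0 + 0)\{a}\{a} ⊢ (no moves)
  v2 = 0 | a.0 | (0 + 0)\{a}\{a} ⊢ ··a··> v4
  v3 = a.0 | 0 | (0 + 0)\{a}\{a} ⊢ ··a··> v4
  v4 = 0 | 0 | (0 + 0)\{a}\{a} ⊢ (no moves)
Partition-refinement fixed point:
  B0 = {u0}
  B1 = {u3, u4, v1, v4}
  B2 = {u1, u2, v2, v3}
  B3 = {v0}
u0 ∈ B0, v0 ∈ B3 → different blocks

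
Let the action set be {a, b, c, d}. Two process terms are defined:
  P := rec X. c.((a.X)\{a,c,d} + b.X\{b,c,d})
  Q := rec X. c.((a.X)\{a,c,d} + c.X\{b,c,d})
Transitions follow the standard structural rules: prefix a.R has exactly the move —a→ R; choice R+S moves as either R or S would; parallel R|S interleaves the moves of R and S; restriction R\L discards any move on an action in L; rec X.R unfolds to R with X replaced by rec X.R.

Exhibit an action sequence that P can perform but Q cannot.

cb

LTS(P): 3 reachable states
  p0 = rec X. c.((a.X)\{a,c,d} + b.X\{b,c,d}) :: --c--▸ p1
  p1 = (a.(rec X. c.((a.X)\{a,c,d} + b.X\{b,c,d})))\{a,c,d} + b.(rec X. c.((a.X)\{a,c,d} + b.X\{b,c,d}))\{b,c,d} :: --b--▸ p2
  p2 = (rec X. c.((a.X)\{a,c,d} + b.X\{b,c,d}))\{b,c,d} :: (no moves)
LTS(Q): 3 reachable states
  q0 = rec X. c.((a.X)\{a,c,d} + c.X\{b,c,d}) :: --c--▸ q1
  q1 = (a.(rec X. c.((a.X)\{a,c,d} + c.X\{b,c,d})))\{a,c,d} + c.(rec X. c.((a.X)\{a,c,d} + c.X\{b,c,d}))\{b,c,d} :: --c--▸ q2
  q2 = (rec X. c.((a.X)\{a,c,d} + c.X\{b,c,d}))\{b,c,d} :: (no moves)
Executing cb from P (initial set {p0}):
  [1] c ⇒ {p1}
  [2] b ⇒ {p2}
  ✓ P
Executing cb from Q (initial set {q0}):
  [1] c ⇒ {q1}
  [2] b ⇒ ∅ (Q stuck)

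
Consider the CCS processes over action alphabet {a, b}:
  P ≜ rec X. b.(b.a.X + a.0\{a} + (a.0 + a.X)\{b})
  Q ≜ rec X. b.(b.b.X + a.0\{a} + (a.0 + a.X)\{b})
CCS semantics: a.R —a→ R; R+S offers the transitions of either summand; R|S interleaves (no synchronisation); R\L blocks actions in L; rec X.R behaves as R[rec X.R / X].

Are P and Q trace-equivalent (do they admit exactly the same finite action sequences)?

trace-distinct — witness ⟨bba⟩

Reachable graph of P (6 states):
  p0 = rec X. b.(b.a.X + a.0\{a} + (a.0 + a.X)\{b}) has moves —b→ p1
  p1 = b.a.(rec X. b.(b.a.X + a.0\{a} + (a.0 + a.X)\{b})) + a.0\{a} + (a.0 + a.(rec X. b.(b.a.X + a.0\{a} + (a.0 + a.X)\{b})))\{b} has moves —a→ p2, —a→ p3, —a→ p4, —b→ p5
  p2 = (rec X. b.(b.a.X + a.0\{a} + (a.0 + a.X)\{b}))\{b} has moves (no moves)
  p3 = 0\{a} has moves (no moves)
  p4 = 0\{b} has moves (no moves)
  p5 = a.(rec X. b.(b.a.X + a.0\{a} + (a.0 + a.X)\{b})) has moves —a→ p0
Reachable graph of Q (6 states):
  q0 = rec X. b.(b.b.X + a.0\{a} + (a.0 + a.X)\{b}) has moves —b→ q1
  q1 = b.b.(rec X. b.(b.b.X + a.0\{a} + (a.0 + a.X)\{b})) + a.0\{a} + (a.0 + a.(rec X. b.(b.b.X + a.0\{a} + (a.0 + a.X)\{b})))\{b} has moves —a→ q2, —a→ q3, —a→ q4, —b→ q5
  q2 = (rec X. b.(b.b.X + a.0\{a} + (a.0 + a.X)\{b}))\{b} has moves (no moves)
  q3 = 0\{a} has moves (no moves)
  q4 = 0\{b} has moves (no moves)
  q5 = b.(rec X. b.(b.b.X + a.0\{a} + (a.0 + a.X)\{b})) has moves —b→ q0
Trace ⟨bba⟩ through P, begin at {p0}:
  after b @ step 1: {p1}
  after b @ step 2: {p5}
  after a @ step 3: {p0}
  ✓ P
Trace ⟨bba⟩ through Q, begin at {q0}:
  after b @ step 1: {q1}
  after b @ step 2: {q5}
  after a @ step 3: no successor for Q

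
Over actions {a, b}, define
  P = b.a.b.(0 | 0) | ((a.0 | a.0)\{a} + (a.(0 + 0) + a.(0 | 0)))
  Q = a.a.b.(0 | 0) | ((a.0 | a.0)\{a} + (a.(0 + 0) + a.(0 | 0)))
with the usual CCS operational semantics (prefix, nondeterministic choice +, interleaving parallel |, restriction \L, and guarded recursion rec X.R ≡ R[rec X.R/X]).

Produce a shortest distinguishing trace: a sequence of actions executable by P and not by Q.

P's transition system — 12 states:
  m0 = b.a.b.(0 | 0) | ((a.0 | a.0)\{a} + (a.(0 + 0) + a.(0 | 0))) | —a→ m1, —a→ m2, —b→ m3
  m1 = b.a.b.(0 | 0) | (0 + 0) | —b→ m4
  m2 = b.a.b.(0 | 0) | (0 | 0) | —b→ m5
  m3 = a.b.(0 | 0) | ((a.0 | a.0)\{a} + (a.(0 + 0) + a.(0 | 0))) | —a→ m4, —a→ m5, —a→ m6
  m4 = a.b.(0 | 0) | (0 + 0) | —a→ m7
  m5 = a.b.(0 | 0) | (0 | 0) | —a→ m8
  m6 = b.(0 | 0) | ((a.0 | a.0)\{a} + (a.(0 + 0) + a.(0 | 0))) | —a→ m7, —a→ m8, —b→ m9
  m7 = b.(0 | 0) | (0 + 0) | —b→ m10
  m8 = b.(0 | 0) | (0 | 0) | —b→ m11
  m9 = 0 | 0 | ((a.0 | a.0)\{a} + (a.(0 + 0) + a.(0 | 0))) | —a→ m10, —a→ m11
  m10 = 0 | 0 | (0 + 0) | deadlocked
  m11 = 0 | 0 | (0 | 0) | deadlocked
Q's transition system — 12 states:
  n0 = a.a.b.(0 | 0) | ((a.0 | a.0)\{a} + (a.(0 + 0) + a.(0 | 0))) | —a→ n1, —a→ n2, —a→ n3
  n1 = a.a.b.(0 | 0) | (0 + 0) | —a→ n4
  n2 = a.a.b.(0 | 0) | (0 | 0) | —a→ n5
  n3 = a.b.(0 | 0) | ((a.0 | a.0)\{a} + (a.(0 + 0) + a.(0 | 0))) | —a→ n4, —a→ n5, —a→ n6
  n4 = a.b.(0 | 0) | (0 + 0) | —a→ n7
  n5 = a.b.(0 | 0) | (0 | 0) | —a→ n8
  n6 = b.(0 | 0) | ((a.0 | a.0)\{a} + (a.(0 + 0) + a.(0 | 0))) | —a→ n7, —a→ n8, —b→ n9
  n7 = b.(0 | 0) | (0 + 0) | —b→ n10
  n8 = b.(0 | 0) | (0 | 0) | —b→ n11
  n9 = 0 | 0 | ((a.0 | a.0)\{a} + (a.(0 + 0) + a.(0 | 0))) | —a→ n10, —a→ n11
  n10 = 0 | 0 | (0 + 0) | deadlocked
  n11 = 0 | 0 | (0 | 0) | deadlocked
Trace ⟨b⟩ through P, begin at {m0}:
  [1] b ⇒ {m3}
  P completes σ.
Trace ⟨b⟩ through Q, begin at {n0}:
  [1] b ⇒ ∅  — Q cannot continue

b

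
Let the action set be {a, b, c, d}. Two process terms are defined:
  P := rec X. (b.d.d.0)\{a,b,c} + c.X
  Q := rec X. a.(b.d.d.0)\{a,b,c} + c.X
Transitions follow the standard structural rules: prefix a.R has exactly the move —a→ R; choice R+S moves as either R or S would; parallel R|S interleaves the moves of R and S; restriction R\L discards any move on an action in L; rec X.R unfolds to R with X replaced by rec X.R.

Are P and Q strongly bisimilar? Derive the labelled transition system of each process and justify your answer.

NO

P's transition system — 1 states:
  u0 = rec X. (b.d.d.0)\{a,b,c} + c.X :: —c→ u0
Q's transition system — 2 states:
  v0 = rec X. a.(b.d.d.0)\{a,b,c} + c.X :: —a→ v1, —c→ v0
  v1 = (b.d.d.0)\{a,b,c} :: ∅
Coarsest stable partition (strong bisimilarity classes):
  B0 = {u0}
  B1 = {v0}
  B2 = {v1}
u0 ∈ B0, v0 ∈ B1 → different blocks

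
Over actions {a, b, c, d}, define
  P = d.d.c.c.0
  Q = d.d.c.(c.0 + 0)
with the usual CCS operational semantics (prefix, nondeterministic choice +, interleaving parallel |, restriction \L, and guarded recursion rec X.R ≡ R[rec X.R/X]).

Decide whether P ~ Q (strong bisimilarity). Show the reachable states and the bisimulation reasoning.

LTS(P): 5 reachable states
  m0 = d.d.c.c.0 | ··d··> m1
  m1 = d.c.c.0 | ··d··> m2
  m2 = c.c.0 | ··c··> m3
  m3 = c.0 | ··c··> m4
  m4 = 0 | ·
LTS(Q): 5 reachable states
  n0 = d.d.c.(c.0 + 0) | ··d··> n1
  n1 = d.c.(c.0 + 0) | ··d··> n2
  n2 = c.(c.0 + 0) | ··c··> n3
  n3 = c.0 + 0 | ··c··> n4
  n4 = 0 | ·
Coarsest stable partition (strong bisimilarity classes):
  B0 = {m0, n0}
  B1 = {m1, n1}
  B2 = {m2, n2}
  B3 = {m3, n3}
  B4 = {m4, n4}
m0 ∈ B0, n0 ∈ B0 → same block

bisimilar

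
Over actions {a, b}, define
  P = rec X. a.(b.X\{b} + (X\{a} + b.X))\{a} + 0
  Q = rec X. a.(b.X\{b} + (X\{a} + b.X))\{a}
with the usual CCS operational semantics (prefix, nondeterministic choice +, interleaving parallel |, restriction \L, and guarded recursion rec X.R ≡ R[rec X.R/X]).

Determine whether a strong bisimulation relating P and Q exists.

bisimilar

LTS(P): 4 reachable states
  s0 = rec X. a.(b.X\{b} + (X\{a} + b.X))\{a} + 0 → --a--▸ s1
  s1 = (b.(rec X. a.(b.X\{b} + (X\{a} + b.X))\{a} + 0)\{b} + ((rec X. a.(b.X\{b} + (X\{a} + b.X))\{a} + 0)\{a} + b.(rec X. a.(b.X\{b} + (X\{a} + b.X))\{a} + 0)))\{a} → --b--▸ s2, --b--▸ s3
  s2 = (rec X. a.(b.X\{b} + (X\{a} + b.X))\{a} + 0)\{a} → stopped
  s3 = (rec X. a.(b.X\{b} + (X\{a} + b.X))\{a} + 0)\{b}\{a} → stopped
LTS(Q): 4 reachable states
  t0 = rec X. a.(b.X\{b} + (X\{a} + b.X))\{a} → --a--▸ t1
  t1 = (b.(rec X. a.(b.X\{b} + (X\{a} + b.X))\{a})\{b} + ((rec X. a.(b.X\{b} + (X\{a} + b.X))\{a})\{a} + b.(rec X. a.(b.X\{b} + (X\{a} + b.X))\{a})))\{a} → --b--▸ t2, --b--▸ t3
  t2 = (rec X. a.(b.X\{b} + (X\{a} + b.X))\{a})\{a} → stopped
  t3 = (rec X. a.(b.X\{b} + (X\{a} + b.X))\{a})\{b}\{a} → stopped
Bisimilarity quotient blocks:
  B0 = {s0, t0}
  B1 = {s1, t1}
  B2 = {s2, s3, t2, t3}
s0 ∈ B0, t0 ∈ B0 → same block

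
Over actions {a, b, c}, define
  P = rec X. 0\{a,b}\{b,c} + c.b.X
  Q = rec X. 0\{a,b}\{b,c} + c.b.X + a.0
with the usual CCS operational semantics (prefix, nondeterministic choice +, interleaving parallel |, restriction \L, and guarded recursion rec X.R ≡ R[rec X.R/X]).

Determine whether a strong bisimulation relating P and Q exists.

P ≁ Q

P's transition system — 2 states:
  m0 = rec X. 0\{a,b}\{b,c} + c.b.X has moves ··c··> m1
  m1 = b.(rec X. 0\{a,b}\{b,c} + c.b.X) has moves ··b··> m0
Q's transition system — 3 states:
  n0 = rec X. 0\{a,b}\{b,c} + c.b.X + a.0 has moves ··a··> n1, ··c··> n2
  n1 = 0 has moves (no moves)
  n2 = b.(rec X. 0\{a,b}\{b,c} + c.b.X + a.0) has moves ··b··> n0
Coarsest stable partition (strong bisimilarity classes):
  B0 = {m0}
  B1 = {m1}
  B2 = {n0}
  B3 = {n1}
  B4 = {n2}
m0 ∈ B0, n0 ∈ B2 → different blocks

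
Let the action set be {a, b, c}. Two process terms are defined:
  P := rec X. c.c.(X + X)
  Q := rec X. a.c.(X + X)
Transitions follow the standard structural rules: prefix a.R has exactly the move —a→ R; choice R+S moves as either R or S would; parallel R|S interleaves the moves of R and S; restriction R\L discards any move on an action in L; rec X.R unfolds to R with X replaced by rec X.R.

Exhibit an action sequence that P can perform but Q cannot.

c

Reachable graph of P (3 states):
  m0 = rec X. c.c.(X + X) has moves —c→ m1
  m1 = c.((rec X. c.c.(X + X)) + (rec X. c.c.(X + X))) has moves —c→ m2
  m2 = (rec X. c.c.(X + X)) + (rec X. c.c.(X + X)) has moves —c→ m1
Reachable graph of Q (3 states):
  n0 = rec X. a.c.(X + X) has moves —a→ n1
  n1 = c.((rec X. a.c.(X + X)) + (rec X. a.c.(X + X))) has moves —c→ n2
  n2 = (rec X. a.c.(X + X)) + (rec X. a.c.(X + X)) has moves —a→ n1
Run σ = ⟨c⟩ on P: start {m0}
  [1] c ⇒ {m1}
  P completes σ.
Run σ = ⟨c⟩ on Q: start {n0}
  [1] c ⇒ ∅  — Q cannot continue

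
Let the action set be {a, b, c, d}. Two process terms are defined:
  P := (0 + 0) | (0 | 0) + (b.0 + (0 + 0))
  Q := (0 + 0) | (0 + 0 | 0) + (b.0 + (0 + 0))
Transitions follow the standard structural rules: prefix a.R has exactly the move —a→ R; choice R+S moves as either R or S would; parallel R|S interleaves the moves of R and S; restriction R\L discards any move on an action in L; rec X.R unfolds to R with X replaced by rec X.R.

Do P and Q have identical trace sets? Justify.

LTS(P): 2 reachable states
  s0 = (0 + 0) | (0 | 0) + (b.0 + (0 + 0)) :: —b→ s1
  s1 = 0 :: stopped
LTS(Q): 2 reachable states
  t0 = (0 + 0) | (0 + 0 | 0) + (b.0 + (0 + 0)) :: —b→ t1
  t1 = 0 :: stopped
Coarsest stable partition (strong bisimilarity classes):
  B0 = {s0, t0}
  B1 = {s1, t1}
s0 ∈ B0, t0 ∈ B0 → same block
Bisimilar ⇒ trace-equivalent.

trace-equivalent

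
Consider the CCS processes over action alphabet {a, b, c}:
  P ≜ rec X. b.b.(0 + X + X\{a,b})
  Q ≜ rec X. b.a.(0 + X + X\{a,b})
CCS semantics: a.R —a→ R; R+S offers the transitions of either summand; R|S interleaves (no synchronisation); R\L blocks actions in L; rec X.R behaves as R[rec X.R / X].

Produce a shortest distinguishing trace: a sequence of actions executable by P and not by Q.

Reachable graph of P (3 states):
  m0 = rec X. b.b.(0 + X + X\{a,b}) :: --b--▸ m1
  m1 = b.(0 + (rec X. b.b.(0 + X + X\{a,b})) + (rec X. b.b.(0 + X + X\{a,b}))\{a,b}) :: --b--▸ m2
  m2 = 0 + (rec X. b.b.(0 + X + X\{a,b})) + (rec X. b.b.(0 + X + X\{a,b}))\{a,b} :: --b--▸ m1
Reachable graph of Q (3 states):
  n0 = rec X. b.a.(0 + X + X\{a,b}) :: --b--▸ n1
  n1 = a.(0 + (rec X. b.a.(0 + X + X\{a,b})) + (rec X. b.a.(0 + X + X\{a,b}))\{a,b}) :: --a--▸ n2
  n2 = 0 + (rec X. b.a.(0 + X + X\{a,b})) + (rec X. b.a.(0 + X + X\{a,b}))\{a,b} :: --b--▸ n1
Trace ⟨bb⟩ through P, begin at {m0}:
  [1] b ⇒ {m1}
  [2] b ⇒ {m2}
  — P admits the full trace.
Trace ⟨bb⟩ through Q, begin at {n0}:
  [1] b ⇒ {n1}
  [2] b ⇒ ∅  — Q cannot continue

bb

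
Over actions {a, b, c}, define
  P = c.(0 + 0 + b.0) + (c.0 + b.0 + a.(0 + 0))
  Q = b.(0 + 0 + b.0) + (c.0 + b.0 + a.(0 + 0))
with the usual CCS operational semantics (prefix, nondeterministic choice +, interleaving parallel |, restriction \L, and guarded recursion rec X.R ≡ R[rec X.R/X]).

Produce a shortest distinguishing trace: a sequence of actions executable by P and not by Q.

Reachable graph of P (4 states):
  s0 = c.(0 + 0 + b.0) + (c.0 + b.0 + a.(0 + 0)) :: -a-> s1, -b-> s2, -c-> s2, -c-> s3
  s1 = 0 + 0 :: (no moves)
  s2 = 0 :: (no moves)
  s3 = 0 + 0 + b.0 :: -b-> s2
Reachable graph of Q (4 states):
  t0 = b.(0 + 0 + b.0) + (c.0 + b.0 + a.(0 + 0)) :: -a-> t1, -b-> t2, -b-> t3, -c-> t2
  t1 = 0 + 0 :: (no moves)
  t2 = 0 :: (no moves)
  t3 = 0 + 0 + b.0 :: -b-> t2
Trace ⟨cb⟩ through P, begin at {s0}:
  step 1 (c): {s2, s3}
  step 2 (b): {s2}
  P completes σ.
Trace ⟨cb⟩ through Q, begin at {t0}:
  step 1 (c): {t2}
  step 2 (b): ∅ (Q stuck)

cb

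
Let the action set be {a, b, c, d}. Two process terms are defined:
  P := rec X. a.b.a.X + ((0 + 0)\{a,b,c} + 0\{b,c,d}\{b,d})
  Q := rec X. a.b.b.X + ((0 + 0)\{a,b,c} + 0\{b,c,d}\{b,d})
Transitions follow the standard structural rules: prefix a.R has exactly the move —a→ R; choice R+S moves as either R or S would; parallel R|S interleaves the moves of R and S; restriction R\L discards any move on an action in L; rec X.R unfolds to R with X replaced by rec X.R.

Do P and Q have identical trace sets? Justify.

NO — witness ⟨aba⟩

Reachable graph of P (3 states):
  m0 = rec X. a.b.a.X + ((0 + 0)\{a,b,c} + 0\{b,c,d}\{b,d}) ⊢ -a-> m1
  m1 = b.a.(rec X. a.b.a.X + ((0 + 0)\{a,b,c} + 0\{b,c,d}\{b,d})) ⊢ -b-> m2
  m2 = a.(rec X. a.b.a.X + ((0 + 0)\{a,b,c} + 0\{b,c,d}\{b,d})) ⊢ -a-> m0
Reachable graph of Q (3 states):
  n0 = rec X. a.b.b.X + ((0 + 0)\{a,b,c} + 0\{b,c,d}\{b,d}) ⊢ -a-> n1
  n1 = b.b.(rec X. a.b.b.X + ((0 + 0)\{a,b,c} + 0\{b,c,d}\{b,d})) ⊢ -b-> n2
  n2 = b.(rec X. a.b.b.X + ((0 + 0)\{a,b,c} + 0\{b,c,d}\{b,d})) ⊢ -b-> n0
Trace ⟨aba⟩ through P, begin at {m0}:
  [1] a ⇒ {m1}
  [2] b ⇒ {m2}
  [3] a ⇒ {m0}
  ✓ P
Trace ⟨aba⟩ through Q, begin at {n0}:
  [1] a ⇒ {n1}
  [2] b ⇒ {n2}
  [3] a ⇒ no successor for Q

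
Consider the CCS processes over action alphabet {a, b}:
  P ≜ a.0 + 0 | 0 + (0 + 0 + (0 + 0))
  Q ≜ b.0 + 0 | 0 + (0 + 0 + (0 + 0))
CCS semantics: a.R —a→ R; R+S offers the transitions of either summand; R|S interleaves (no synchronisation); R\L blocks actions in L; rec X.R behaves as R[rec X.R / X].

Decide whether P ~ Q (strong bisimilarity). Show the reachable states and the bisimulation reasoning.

LTS(P): 2 reachable states
  s0 = a.0 + 0 | 0 + (0 + 0 + (0 + 0)) ⊢ -a-> s1
  s1 = 0 ⊢ stopped
LTS(Q): 2 reachable states
  t0 = b.0 + 0 | 0 + (0 + 0 + (0 + 0)) ⊢ -b-> t1
  t1 = 0 ⊢ stopped
Bisimilarity quotient blocks:
  B0 = {s0}
  B1 = {s1, t1}
  B2 = {t0}
s0 ∈ B0, t0 ∈ B2 → different blocks

P ≁ Q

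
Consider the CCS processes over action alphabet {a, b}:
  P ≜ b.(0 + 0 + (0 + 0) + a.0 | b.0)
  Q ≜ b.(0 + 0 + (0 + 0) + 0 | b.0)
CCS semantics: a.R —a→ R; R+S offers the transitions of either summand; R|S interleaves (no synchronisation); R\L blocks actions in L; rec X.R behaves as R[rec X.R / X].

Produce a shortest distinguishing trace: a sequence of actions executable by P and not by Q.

LTS(P): 5 reachable states
  m0 = b.(0 + 0 + (0 + 0) + a.0 | b.0) | -b-> m1
  m1 = 0 + 0 + (0 + 0) + a.0 | b.0 | -a-> m2, -b-> m3
  m2 = 0 | b.0 | -b-> m4
  m3 = a.0 | 0 | -a-> m4
  m4 = 0 | 0 | ∅
LTS(Q): 3 reachable states
  n0 = b.(0 + 0 + (0 + 0) + 0 | b.0) | -b-> n1
  n1 = 0 + 0 + (0 + 0) + 0 | b.0 | -b-> n2
  n2 = 0 | 0 | ∅
Trace ⟨ba⟩ through P, begin at {m0}:
  after b @ step 1: {m1}
  after a @ step 2: {m2}
  P completes σ.
Trace ⟨ba⟩ through Q, begin at {n0}:
  after b @ step 1: {n1}
  after a @ step 2: no successor for Q

ba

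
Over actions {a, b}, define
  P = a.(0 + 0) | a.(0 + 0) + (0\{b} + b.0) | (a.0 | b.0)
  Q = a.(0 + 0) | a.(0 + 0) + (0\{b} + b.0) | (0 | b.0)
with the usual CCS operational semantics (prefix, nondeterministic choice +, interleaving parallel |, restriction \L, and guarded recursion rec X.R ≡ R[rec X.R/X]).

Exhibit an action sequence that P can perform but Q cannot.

ab

Reachable graph of P (11 states):
  p0 = a.(0 + 0) | a.(0 + 0) + (0\{b} + b.0) | (a.0 | b.0) has moves --a--▸ p1, --a--▸ p2, --a--▸ p3, --b--▸ p4, --b--▸ p5
  p1 = (0 + 0) | a.(0 + 0) has moves --a--▸ p6
  p2 = (0\{b} + b.0) | (0 | b.0) has moves --b--▸ p7, --b--▸ p8
  p3 = a.(0 + 0) | (0 + 0) has moves --a--▸ p6
  p4 = (0\{b} + b.0) | (a.0 | 0) has moves --a--▸ p7, --b--▸ p9
  p5 = 0 | (a.0 | b.0) has moves --a--▸ p8, --b--▸ p9
  p6 = (0 + 0) | (0 + 0) has moves ·
  p7 = (0\{b} + b.0) | (0 | 0) has moves --b--▸ p10
  p8 = 0 | (0 | b.0) has moves --b--▸ p10
  p9 = 0 | (a.0 | 0) has moves --a--▸ p10
  p10 = 0 | (0 | 0) has moves ·
Reachable graph of Q (7 states):
  q0 = a.(0 + 0) | a.(0 + 0) + (0\{b} + b.0) | (0 | b.0) has moves --a--▸ q1, --a--▸ q2, --b--▸ q3, --b--▸ q4
  q1 = (0 + 0) | a.(0 + 0) has moves --a--▸ q5
  q2 = a.(0 + 0) | (0 + 0) has moves --a--▸ q5
  q3 = (0\{b} + b.0) | (0 | 0) has moves --b--▸ q6
  q4 = 0 | (0 | b.0) has moves --b--▸ q6
  q5 = (0 + 0) | (0 + 0) has moves ·
  q6 = 0 | (0 | 0) has moves ·
Executing ab from P (initial set {p0}):
  after a @ step 1: {p1, p2, p3}
  after b @ step 2: {p7, p8}
  ✓ P
Executing ab from Q (initial set {q0}):
  after a @ step 1: {q1, q2}
  after b @ step 2: ∅  — Q cannot continue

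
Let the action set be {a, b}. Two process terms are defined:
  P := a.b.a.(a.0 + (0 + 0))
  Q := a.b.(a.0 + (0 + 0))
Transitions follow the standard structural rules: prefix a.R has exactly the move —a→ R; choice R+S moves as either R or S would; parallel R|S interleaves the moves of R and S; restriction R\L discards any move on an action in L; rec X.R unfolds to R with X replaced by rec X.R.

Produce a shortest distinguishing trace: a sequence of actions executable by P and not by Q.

P's transition system — 5 states:
  s0 = a.b.a.(a.0 + (0 + 0)) → =a=> s1
  s1 = b.a.(a.0 + (0 + 0)) → =b=> s2
  s2 = a.(a.0 + (0 + 0)) → =a=> s3
  s3 = a.0 + (0 + 0) → =a=> s4
  s4 = 0 → stopped
Q's transition system — 4 states:
  t0 = a.b.(a.0 + (0 + 0)) → =a=> t1
  t1 = b.(a.0 + (0 + 0)) → =b=> t2
  t2 = a.0 + (0 + 0) → =a=> t3
  t3 = 0 → stopped
Executing abaa from P (initial set {s0}):
  step 1 (a): {s1}
  step 2 (b): {s2}
  step 3 (a): {s3}
  step 4 (a): {s4}
  ✓ P
Executing abaa from Q (initial set {t0}):
  step 1 (a): {t1}
  step 2 (b): {t2}
  step 3 (a): {t3}
  step 4 (a): ∅ (Q stuck)

abaa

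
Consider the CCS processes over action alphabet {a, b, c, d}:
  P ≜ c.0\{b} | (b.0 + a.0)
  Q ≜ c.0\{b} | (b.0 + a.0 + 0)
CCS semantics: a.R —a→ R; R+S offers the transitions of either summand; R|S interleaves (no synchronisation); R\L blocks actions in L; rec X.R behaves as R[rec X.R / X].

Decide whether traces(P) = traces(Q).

trace-equivalent

LTS(P): 4 reachable states
  p0 = c.0\{b} | (b.0 + a.0) | =a=> p1, =b=> p1, =c=> p2
  p1 = c.0\{b} | 0 | =c=> p3
  p2 = 0\{b} | (b.0 + a.0) | =a=> p3, =b=> p3
  p3 = 0\{b} | 0 | ·
LTS(Q): 4 reachable states
  q0 = c.0\{b} | (b.0 + a.0 + 0) | =a=> q1, =b=> q1, =c=> q2
  q1 = c.0\{b} | 0 | =c=> q3
  q2 = 0\{b} | (b.0 + a.0 + 0) | =a=> q3, =b=> q3
  q3 = 0\{b} | 0 | ·
Coarsest stable partition (strong bisimilarity classes):
  B0 = {p0, q0}
  B1 = {p1, q1}
  B2 = {p3, q3}
  B3 = {p2, q2}
p0 ∈ B0, q0 ∈ B0 → same block
Bisimilar ⇒ trace-equivalent.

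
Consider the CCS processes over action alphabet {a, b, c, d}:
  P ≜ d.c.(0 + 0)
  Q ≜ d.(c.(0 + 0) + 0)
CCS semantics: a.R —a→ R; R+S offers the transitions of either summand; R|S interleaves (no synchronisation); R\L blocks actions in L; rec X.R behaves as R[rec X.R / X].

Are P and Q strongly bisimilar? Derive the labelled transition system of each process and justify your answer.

bisimilar

P's transition system — 3 states:
  s0 = d.c.(0 + 0) ⊢ =d=> s1
  s1 = c.(0 + 0) ⊢ =c=> s2
  s2 = 0 + 0 ⊢ stopped
Q's transition system — 3 states:
  t0 = d.(c.(0 + 0) + 0) ⊢ =d=> t1
  t1 = c.(0 + 0) + 0 ⊢ =c=> t2
  t2 = 0 + 0 ⊢ stopped
Coarsest stable partition (strong bisimilarity classes):
  B0 = {s0, t0}
  B1 = {s1, t1}
  B2 = {s2, t2}
s0 ∈ B0, t0 ∈ B0 → same block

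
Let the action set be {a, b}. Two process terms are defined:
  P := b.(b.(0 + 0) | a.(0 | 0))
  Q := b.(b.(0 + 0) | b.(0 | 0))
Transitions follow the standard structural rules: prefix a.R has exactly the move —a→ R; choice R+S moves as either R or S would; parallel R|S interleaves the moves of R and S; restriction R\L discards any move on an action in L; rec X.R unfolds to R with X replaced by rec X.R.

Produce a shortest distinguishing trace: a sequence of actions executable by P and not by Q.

ba

LTS(P): 5 reachable states
  u0 = b.(b.(0 + 0) | a.(0 | 0)) | -b-> u1
  u1 = b.(0 + 0) | a.(0 | 0) | -a-> u2, -b-> u3
  u2 = b.(0 + 0) | (0 | 0) | -b-> u4
  u3 = (0 + 0) | a.(0 | 0) | -a-> u4
  u4 = (0 + 0) | (0 | 0) | stopped
LTS(Q): 5 reachable states
  v0 = b.(b.(0 + 0) | b.(0 | 0)) | -b-> v1
  v1 = b.(0 + 0) | b.(0 | 0) | -b-> v2, -b-> v3
  v2 = (0 + 0) | b.(0 | 0) | -b-> v4
  v3 = b.(0 + 0) | (0 | 0) | -b-> v4
  v4 = (0 + 0) | (0 | 0) | stopped
Executing ba from P (initial set {u0}):
  [1] b ⇒ {u1}
  [2] a ⇒ {u2}
  ✓ P
Executing ba from Q (initial set {v0}):
  [1] b ⇒ {v1}
  [2] a ⇒ ∅  — Q cannot continue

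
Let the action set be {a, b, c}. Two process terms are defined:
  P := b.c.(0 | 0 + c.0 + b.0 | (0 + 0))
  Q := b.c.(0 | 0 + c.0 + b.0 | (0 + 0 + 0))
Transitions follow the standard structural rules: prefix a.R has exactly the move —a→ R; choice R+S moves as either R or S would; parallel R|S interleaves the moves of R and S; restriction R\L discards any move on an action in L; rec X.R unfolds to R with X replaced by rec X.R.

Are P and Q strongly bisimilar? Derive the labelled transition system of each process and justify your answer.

YES

P's transition system — 5 states:
  s0 = b.c.(0 | 0 + c.0 + b.0 | (0 + 0)) :: ··b··> s1
  s1 = c.(0 | 0 + c.0 + b.0 | (0 + 0)) :: ··c··> s2
  s2 = 0 | 0 + c.0 + b.0 | (0 + 0) :: ··b··> s3, ··c··> s4
  s3 = 0 | (0 + 0) :: (no moves)
  s4 = 0 :: (no moves)
Q's transition system — 5 states:
  t0 = b.c.(0 | 0 + c.0 + b.0 | (0 + 0 + 0)) :: ··b··> t1
  t1 = c.(0 | 0 + c.0 + b.0 | (0 + 0 + 0)) :: ··c··> t2
  t2 = 0 | 0 + c.0 + b.0 | (0 + 0 + 0) :: ··b··> t3, ··c··> t4
  t3 = 0 | (0 + 0 + 0) :: (no moves)
  t4 = 0 :: (no moves)
Coarsest stable partition (strong bisimilarity classes):
  B0 = {s0, t0}
  B1 = {s1, t1}
  B2 = {s2, t2}
  B3 = {s3, s4, t3, t4}
s0 ∈ B0, t0 ∈ B0 → same block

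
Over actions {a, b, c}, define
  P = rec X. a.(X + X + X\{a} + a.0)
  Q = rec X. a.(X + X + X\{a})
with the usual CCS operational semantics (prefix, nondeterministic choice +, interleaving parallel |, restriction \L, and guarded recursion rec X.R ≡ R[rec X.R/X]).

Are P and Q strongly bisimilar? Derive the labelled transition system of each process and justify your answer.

P's transition system — 3 states:
  s0 = rec X. a.(X + X + X\{a} + a.0) ⊢ -a-> s1
  s1 = (rec X. a.(X + X + X\{a} + a.0)) + (rec X. a.(X + X + X\{a} + a.0)) + (rec X. a.(X + X + X\{a} + a.0))\{a} + a.0 ⊢ -a-> s1, -a-> s2
  s2 = 0 ⊢ ·
Q's transition system — 2 states:
  t0 = rec X. a.(X + X + X\{a}) ⊢ -a-> t1
  t1 = (rec X. a.(X + X + X\{a})) + (rec X. a.(X + X + X\{a})) + (rec X. a.(X + X + X\{a}))\{a} ⊢ -a-> t1
Bisimilarity quotient blocks:
  B0 = {s0}
  B1 = {s1}
  B2 = {s2}
  B3 = {t0, t1}
s0 ∈ B0, t0 ∈ B3 → different blocks

not bisimilar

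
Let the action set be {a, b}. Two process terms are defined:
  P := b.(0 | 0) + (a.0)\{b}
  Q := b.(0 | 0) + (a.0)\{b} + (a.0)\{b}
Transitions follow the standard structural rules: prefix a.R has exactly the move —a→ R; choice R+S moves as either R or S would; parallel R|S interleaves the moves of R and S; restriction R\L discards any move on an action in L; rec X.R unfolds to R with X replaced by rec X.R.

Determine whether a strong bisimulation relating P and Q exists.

bisimilar

P's transition system — 3 states:
  m0 = b.(0 | 0) + (a.0)\{b} ⊢ ··a··> m1, ··b··> m2
  m1 = 0\{b} ⊢ (no moves)
  m2 = 0 | 0 ⊢ (no moves)
Q's transition system — 3 states:
  n0 = b.(0 | 0) + (a.0)\{b} + (a.0)\{b} ⊢ ··a··> n1, ··b··> n2
  n1 = 0\{b} ⊢ (no moves)
  n2 = 0 | 0 ⊢ (no moves)
Coarsest stable partition (strong bisimilarity classes):
  B0 = {m0, n0}
  B1 = {m1, m2, n1, n2}
m0 ∈ B0, n0 ∈ B0 → same block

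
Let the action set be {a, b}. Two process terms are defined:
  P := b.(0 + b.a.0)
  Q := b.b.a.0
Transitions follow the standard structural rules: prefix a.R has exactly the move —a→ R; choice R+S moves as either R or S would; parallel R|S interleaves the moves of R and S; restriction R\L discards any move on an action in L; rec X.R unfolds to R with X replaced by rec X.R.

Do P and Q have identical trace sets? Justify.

P's transition system — 4 states:
  m0 = b.(0 + b.a.0) ⊢ =b=> m1
  m1 = 0 + b.a.0 ⊢ =b=> m2
  m2 = a.0 ⊢ =a=> m3
  m3 = 0 ⊢ ∅
Q's transition system — 4 states:
  n0 = b.b.a.0 ⊢ =b=> n1
  n1 = b.a.0 ⊢ =b=> n2
  n2 = a.0 ⊢ =a=> n3
  n3 = 0 ⊢ ∅
Partition-refinement fixed point:
  B0 = {m0, n0}
  B1 = {m1, n1}
  B2 = {m2, n2}
  B3 = {m3, n3}
m0 ∈ B0, n0 ∈ B0 → same block
Bisimilar ⇒ trace-equivalent.

traces(P) = traces(Q)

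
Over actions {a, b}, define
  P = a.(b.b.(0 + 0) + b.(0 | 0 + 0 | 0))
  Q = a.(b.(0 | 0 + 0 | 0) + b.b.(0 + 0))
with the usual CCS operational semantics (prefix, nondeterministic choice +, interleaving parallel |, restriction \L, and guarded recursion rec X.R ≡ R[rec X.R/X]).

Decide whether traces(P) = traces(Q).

Reachable graph of P (5 states):
  p0 = a.(b.b.(0 + 0) + b.(0 | 0 + 0 | 0)) ⊢ =a=> p1
  p1 = b.b.(0 + 0) + b.(0 | 0 + 0 | 0) ⊢ =b=> p2, =b=> p3
  p2 = 0 | 0 + 0 | 0 ⊢ ∅
  p3 = b.(0 + 0) ⊢ =b=> p4
  p4 = 0 + 0 ⊢ ∅
Reachable graph of Q (5 states):
  q0 = a.(b.(0 | 0 + 0 | 0) + b.b.(0 + 0)) ⊢ =a=> q1
  q1 = b.(0 | 0 + 0 | 0) + b.b.(0 + 0) ⊢ =b=> q2, =b=> q3
  q2 = 0 | 0 + 0 | 0 ⊢ ∅
  q3 = b.(0 + 0) ⊢ =b=> q4
  q4 = 0 + 0 ⊢ ∅
Partition-refinement fixed point:
  B0 = {p0, q0}
  B1 = {p1, q1}
  B2 = {p3, q3}
  B3 = {p2, p4, q2, q4}
p0 ∈ B0, q0 ∈ B0 → same block
Bisimilar ⇒ trace-equivalent.

traces(P) = traces(Q)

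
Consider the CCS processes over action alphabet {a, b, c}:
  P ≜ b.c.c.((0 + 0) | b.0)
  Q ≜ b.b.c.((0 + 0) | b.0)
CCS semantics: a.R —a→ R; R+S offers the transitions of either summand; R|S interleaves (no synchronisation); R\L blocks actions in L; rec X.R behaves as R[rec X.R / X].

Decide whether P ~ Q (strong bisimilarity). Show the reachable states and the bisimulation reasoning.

not bisimilar

Reachable graph of P (5 states):
  m0 = b.c.c.((0 + 0) | b.0) has moves -b-> m1
  m1 = c.c.((0 + 0) | b.0) has moves -c-> m2
  m2 = c.((0 + 0) | b.0) has moves -c-> m3
  m3 = (0 + 0) | b.0 has moves -b-> m4
  m4 = (0 + 0) | 0 has moves stopped
Reachable graph of Q (5 states):
  n0 = b.b.c.((0 + 0) | b.0) has moves -b-> n1
  n1 = b.c.((0 + 0) | b.0) has moves -b-> n2
  n2 = c.((0 + 0) | b.0) has moves -c-> n3
  n3 = (0 + 0) | b.0 has moves -b-> n4
  n4 = (0 + 0) | 0 has moves stopped
Coarsest stable partition (strong bisimilarity classes):
  B0 = {m0}
  B1 = {m1}
  B2 = {m2, n2}
  B3 = {m3, n3}
  B4 = {m4, n4}
  B5 = {n0}
  B6 = {n1}
m0 ∈ B0, n0 ∈ B5 → different blocks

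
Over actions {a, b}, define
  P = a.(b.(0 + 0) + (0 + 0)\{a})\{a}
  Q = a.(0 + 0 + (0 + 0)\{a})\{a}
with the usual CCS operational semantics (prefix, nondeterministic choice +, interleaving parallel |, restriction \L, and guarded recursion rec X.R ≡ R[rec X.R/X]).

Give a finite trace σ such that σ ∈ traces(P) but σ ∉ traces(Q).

ab

Reachable graph of P (3 states):
  p0 = a.(b.(0 + 0) + (0 + 0)\{a})\{a} has moves ··a··> p1
  p1 = (b.(0 + 0) + (0 + 0)\{a})\{a} has moves ··b··> p2
  p2 = (0 + 0)\{a} has moves (no moves)
Reachable graph of Q (2 states):
  q0 = a.(0 + 0 + (0 + 0)\{a})\{a} has moves ··a··> q1
  q1 = (0 + 0 + (0 + 0)\{a})\{a} has moves (no moves)
Trace ⟨ab⟩ through P, begin at {p0}:
  after a @ step 1: {p1}
  after b @ step 2: {p2}
  P completes σ.
Trace ⟨ab⟩ through Q, begin at {q0}:
  after a @ step 1: {q1}
  after b @ step 2: no successor for Q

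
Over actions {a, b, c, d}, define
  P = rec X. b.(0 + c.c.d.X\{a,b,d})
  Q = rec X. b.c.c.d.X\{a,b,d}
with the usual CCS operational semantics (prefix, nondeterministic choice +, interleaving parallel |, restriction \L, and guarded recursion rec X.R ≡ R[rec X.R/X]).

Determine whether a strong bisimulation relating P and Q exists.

bisimilar

P's transition system — 5 states:
  m0 = rec X. b.(0 + c.c.d.X\{a,b,d}) | =b=> m1
  m1 = 0 + c.c.d.(rec X. b.(0 + c.c.d.X\{a,b,d}))\{a,b,d} | =c=> m2
  m2 = c.d.(rec X. b.(0 + c.c.d.X\{a,b,d}))\{a,b,d} | =c=> m3
  m3 = d.(rec X. b.(0 + c.c.d.X\{a,b,d}))\{a,b,d} | =d=> m4
  m4 = (rec X. b.(0 + c.c.d.X\{a,b,d}))\{a,b,d} | deadlocked
Q's transition system — 5 states:
  n0 = rec X. b.c.c.d.X\{a,b,d} | =b=> n1
  n1 = c.c.d.(rec X. b.c.c.d.X\{a,b,d})\{a,b,d} | =c=> n2
  n2 = c.d.(rec X. b.c.c.d.X\{a,b,d})\{a,b,d} | =c=> n3
  n3 = d.(rec X. b.c.c.d.X\{a,b,d})\{a,b,d} | =d=> n4
  n4 = (rec X. b.c.c.d.X\{a,b,d})\{a,b,d} | deadlocked
Bisimilarity quotient blocks:
  B0 = {m0, n0}
  B1 = {m1, n1}
  B2 = {m2, n2}
  B3 = {m3, n3}
  B4 = {m4, n4}
m0 ∈ B0, n0 ∈ B0 → same block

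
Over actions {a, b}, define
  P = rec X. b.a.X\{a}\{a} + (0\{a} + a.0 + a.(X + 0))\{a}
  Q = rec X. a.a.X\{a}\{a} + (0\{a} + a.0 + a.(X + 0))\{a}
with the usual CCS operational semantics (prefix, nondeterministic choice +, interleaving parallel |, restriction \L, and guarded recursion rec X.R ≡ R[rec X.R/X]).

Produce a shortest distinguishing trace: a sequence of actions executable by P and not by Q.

P's transition system — 4 states:
  m0 = rec X. b.a.X\{a}\{a} + (0\{a} + a.0 + a.(X + 0))\{a} :: —b→ m1
  m1 = a.(rec X. b.a.X\{a}\{a} + (0\{a} + a.0 + a.(X + 0))\{a})\{a}\{a} :: —a→ m2
  m2 = (rec X. b.a.X\{a}\{a} + (0\{a} + a.0 + a.(X + 0))\{a})\{a}\{a} :: —b→ m3
  m3 = (a.(rec X. b.a.X\{a}\{a} + (0\{a} + a.0 + a.(X + 0))\{a})\{a}\{a})\{a}\{a} :: (no moves)
Q's transition system — 3 states:
  n0 = rec X. a.a.X\{a}\{a} + (0\{a} + a.0 + a.(X + 0))\{a} :: —a→ n1
  n1 = a.(rec X. a.a.X\{a}\{a} + (0\{a} + a.0 + a.(X + 0))\{a})\{a}\{a} :: —a→ n2
  n2 = (rec X. a.a.X\{a}\{a} + (0\{a} + a.0 + a.(X + 0))\{a})\{a}\{a} :: (no moves)
Run σ = ⟨b⟩ on P: start {m0}
  [1] b ⇒ {m1}
  P completes σ.
Run σ = ⟨b⟩ on Q: start {n0}
  [1] b ⇒ ∅ (Q stuck)

b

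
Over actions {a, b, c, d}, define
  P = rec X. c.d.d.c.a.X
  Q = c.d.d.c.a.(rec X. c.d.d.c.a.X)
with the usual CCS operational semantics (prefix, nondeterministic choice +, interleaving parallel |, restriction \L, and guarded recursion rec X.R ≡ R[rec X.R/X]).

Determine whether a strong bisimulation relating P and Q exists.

bisimilar

LTS(P): 5 reachable states
  s0 = rec X. c.d.d.c.a.X → --c--▸ s1
  s1 = d.d.c.a.(rec X. c.d.d.c.a.X) → --d--▸ s2
  s2 = d.c.a.(rec X. c.d.d.c.a.X) → --d--▸ s3
  s3 = c.a.(rec X. c.d.d.c.a.X) → --c--▸ s4
  s4 = a.(rec X. c.d.d.c.a.X) → --a--▸ s0
LTS(Q): 6 reachable states
  t0 = c.d.d.c.a.(rec X. c.d.d.c.a.X) → --c--▸ t1
  t1 = d.d.c.a.(rec X. c.d.d.c.a.X) → --d--▸ t2
  t2 = d.c.a.(rec X. c.d.d.c.a.X) → --d--▸ t3
  t3 = c.a.(rec X. c.d.d.c.a.X) → --c--▸ t4
  t4 = a.(rec X. c.d.d.c.a.X) → --a--▸ t5
  t5 = rec X. c.d.d.c.a.X → --c--▸ t1
Coarsest stable partition (strong bisimilarity classes):
  B0 = {s0, t0, t5}
  B1 = {s1, t1}
  B2 = {s2, t2}
  B3 = {s3, t3}
  B4 = {s4, t4}
s0 ∈ B0, t0 ∈ B0 → same block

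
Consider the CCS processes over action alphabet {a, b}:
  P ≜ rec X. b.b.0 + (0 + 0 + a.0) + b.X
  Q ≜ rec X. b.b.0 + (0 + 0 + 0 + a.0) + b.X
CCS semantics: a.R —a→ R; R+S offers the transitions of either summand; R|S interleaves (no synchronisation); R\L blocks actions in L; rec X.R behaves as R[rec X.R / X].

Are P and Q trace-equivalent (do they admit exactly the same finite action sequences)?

traces(P) = traces(Q)

P's transition system — 3 states:
  p0 = rec X. b.b.0 + (0 + 0 + a.0) + b.X → —a→ p1, —b→ p0, —b→ p2
  p1 = 0 → ·
  p2 = b.0 → —b→ p1
Q's transition system — 3 states:
  q0 = rec X. b.b.0 + (0 + 0 + 0 + a.0) + b.X → —a→ q1, —b→ q0, —b→ q2
  q1 = 0 → ·
  q2 = b.0 → —b→ q1
Coarsest stable partition (strong bisimilarity classes):
  B0 = {p0, q0}
  B1 = {p1, q1}
  B2 = {p2, q2}
p0 ∈ B0, q0 ∈ B0 → same block
Bisimilar ⇒ trace-equivalent.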